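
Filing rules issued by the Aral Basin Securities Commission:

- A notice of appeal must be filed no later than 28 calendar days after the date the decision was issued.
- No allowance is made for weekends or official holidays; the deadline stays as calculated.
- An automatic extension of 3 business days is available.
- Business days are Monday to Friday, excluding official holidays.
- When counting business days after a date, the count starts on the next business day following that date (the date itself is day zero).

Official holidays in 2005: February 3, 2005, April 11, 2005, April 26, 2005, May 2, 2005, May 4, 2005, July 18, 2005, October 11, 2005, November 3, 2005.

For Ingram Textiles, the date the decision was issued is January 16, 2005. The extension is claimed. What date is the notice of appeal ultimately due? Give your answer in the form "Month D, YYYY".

February 16, 2005

Trigger date January 16, 2005 + 28 calendar days = February 13, 2005.
February 13, 2005 falls on a Sunday. The rules make no weekend/holiday allowance, so it remains February 13, 2005.
Counting 3 further business days from February 13, 2005 reaches February 16, 2005.
No adjustment is made for weekends or holidays, so February 16, 2005 stands.
The final due date is February 16, 2005.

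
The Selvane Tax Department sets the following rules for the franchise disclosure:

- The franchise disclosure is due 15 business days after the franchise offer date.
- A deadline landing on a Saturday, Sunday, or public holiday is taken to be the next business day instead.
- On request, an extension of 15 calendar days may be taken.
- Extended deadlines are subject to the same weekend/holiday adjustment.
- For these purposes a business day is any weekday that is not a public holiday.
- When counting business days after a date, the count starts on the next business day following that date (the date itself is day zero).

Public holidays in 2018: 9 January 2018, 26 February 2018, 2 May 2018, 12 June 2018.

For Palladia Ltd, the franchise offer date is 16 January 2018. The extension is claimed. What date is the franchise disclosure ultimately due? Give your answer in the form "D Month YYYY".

21 February 2018

15 business days after 16 January 2018, excluding weekends and holidays, is 6 February 2018.
6 February 2018 is a Tuesday and not a listed holiday, so it stands.
Applying the 15-calendar-day extension: 6 February 2018 + 15 days = 21 February 2018.
Since 21 February 2018 is a Wednesday and not a holiday, the date is unchanged.
Deadline: 21 February 2018.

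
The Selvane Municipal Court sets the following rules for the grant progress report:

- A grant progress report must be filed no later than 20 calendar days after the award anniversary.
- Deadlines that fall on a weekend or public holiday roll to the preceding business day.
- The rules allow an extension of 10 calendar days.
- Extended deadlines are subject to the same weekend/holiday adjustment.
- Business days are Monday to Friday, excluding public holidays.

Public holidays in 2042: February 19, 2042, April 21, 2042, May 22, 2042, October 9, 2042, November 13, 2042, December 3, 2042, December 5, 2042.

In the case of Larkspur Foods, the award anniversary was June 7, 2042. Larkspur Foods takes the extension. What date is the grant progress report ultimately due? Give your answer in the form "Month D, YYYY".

From June 7, 2042, 20 calendar days later is June 27, 2042.
Since June 27, 2042 is a Friday and not a holiday, the date is unchanged.
Applying the 10-calendar-day extension: June 27, 2042 + 10 days = July 7, 2042.
July 7, 2042 is a Monday and not a listed holiday, so it stands.
Final deadline: July 7, 2042.

July 7, 2042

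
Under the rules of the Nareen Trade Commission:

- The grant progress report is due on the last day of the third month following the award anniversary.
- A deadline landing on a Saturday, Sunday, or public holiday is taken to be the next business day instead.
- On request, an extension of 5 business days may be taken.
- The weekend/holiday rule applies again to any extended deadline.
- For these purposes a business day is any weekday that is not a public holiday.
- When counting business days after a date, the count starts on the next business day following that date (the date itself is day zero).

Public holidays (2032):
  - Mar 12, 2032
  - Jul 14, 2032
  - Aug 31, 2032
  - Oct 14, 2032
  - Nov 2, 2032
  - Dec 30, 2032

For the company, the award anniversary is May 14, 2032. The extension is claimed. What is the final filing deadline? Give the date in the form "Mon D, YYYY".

The third month after May 14, 2032 is August 2032, whose last day is Aug 31, 2032.
Because Aug 31, 2032 is a listed holiday, the deadline becomes Sep 1, 2032 (Wednesday).
Applying the 5-business-day extension: 5 business days after Sep 1, 2032 is Sep 8, 2032.
Sep 8, 2032 falls on a Wednesday, which is a business day, so no adjustment is needed.
So the filing is due Sep 8, 2032.

Sep 8, 2032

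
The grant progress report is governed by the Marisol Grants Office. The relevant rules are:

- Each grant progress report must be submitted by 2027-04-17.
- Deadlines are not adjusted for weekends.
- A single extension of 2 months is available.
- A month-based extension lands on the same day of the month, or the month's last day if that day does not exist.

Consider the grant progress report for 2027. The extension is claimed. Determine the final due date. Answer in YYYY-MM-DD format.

The stated deadline is 2027-04-17.
2027-04-17 falls on a Saturday. The rules make no weekend/holiday allowance, so it remains 2027-04-17.
Add 2 months to 2027-04-17: 2027-06-17.
No adjustment is made for weekends or holidays, so 2027-06-17 stands.
So the filing is due 2027-06-17.

2027-06-17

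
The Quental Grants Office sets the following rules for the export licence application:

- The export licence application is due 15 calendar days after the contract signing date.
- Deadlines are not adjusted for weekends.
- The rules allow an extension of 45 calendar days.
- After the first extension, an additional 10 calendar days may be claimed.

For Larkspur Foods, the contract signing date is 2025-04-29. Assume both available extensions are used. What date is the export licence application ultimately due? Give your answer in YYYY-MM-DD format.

15 calendar days after 2025-04-29 is 2025-05-14.
No adjustment is made for weekends or holidays, so 2025-05-14 stands.
With the 45-day extension, 2025-05-14 becomes 2025-06-28.
No adjustment is made for weekends or holidays, so 2025-06-28 stands.
With the 10-day extension, 2025-06-28 becomes 2025-07-08.
No adjustment is made for weekends or holidays, so 2025-07-08 stands.
Final deadline: 2025-07-08.

2025-07-08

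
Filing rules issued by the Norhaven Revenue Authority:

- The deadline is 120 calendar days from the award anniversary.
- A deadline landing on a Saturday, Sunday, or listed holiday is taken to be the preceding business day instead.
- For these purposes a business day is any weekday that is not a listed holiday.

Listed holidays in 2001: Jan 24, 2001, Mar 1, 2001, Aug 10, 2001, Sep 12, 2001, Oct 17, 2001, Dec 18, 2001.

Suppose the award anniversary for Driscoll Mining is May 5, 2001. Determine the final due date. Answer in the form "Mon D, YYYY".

Aug 31, 2001

Adding 120 calendar days to May 5, 2001 gives Sep 2, 2001.
Sep 2, 2001 falls on a Sunday. Rolling to the preceding business day gives Aug 31, 2001, a Friday.
The final due date is Aug 31, 2001.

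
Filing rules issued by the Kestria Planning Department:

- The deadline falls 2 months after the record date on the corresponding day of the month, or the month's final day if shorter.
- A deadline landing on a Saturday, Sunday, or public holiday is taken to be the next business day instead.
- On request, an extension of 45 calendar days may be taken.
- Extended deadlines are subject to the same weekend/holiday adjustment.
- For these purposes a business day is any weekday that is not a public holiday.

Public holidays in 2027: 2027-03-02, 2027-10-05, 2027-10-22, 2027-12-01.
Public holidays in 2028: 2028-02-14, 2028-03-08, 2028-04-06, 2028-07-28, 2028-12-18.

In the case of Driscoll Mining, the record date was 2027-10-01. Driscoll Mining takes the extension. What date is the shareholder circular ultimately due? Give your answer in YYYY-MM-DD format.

Moving 2 months forward from 2027-10-01 on the corresponding day gives 2027-12-01.
Because 2027-12-01 is a listed holiday, the deadline becomes 2027-12-02 (Thursday).
Applying the 45-calendar-day extension: 2027-12-02 + 45 days = 2028-01-16.
2028-01-16 is a Sunday; the next business day is 2028-01-17 (Monday).
The final due date is 2028-01-17.

2028-01-17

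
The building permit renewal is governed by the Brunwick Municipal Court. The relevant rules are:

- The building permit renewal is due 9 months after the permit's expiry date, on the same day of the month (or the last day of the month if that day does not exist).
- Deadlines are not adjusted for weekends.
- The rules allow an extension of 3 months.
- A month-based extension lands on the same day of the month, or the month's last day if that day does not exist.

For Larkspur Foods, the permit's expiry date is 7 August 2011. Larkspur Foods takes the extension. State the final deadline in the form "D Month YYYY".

7 August 2012

9 months after 7 August 2011, on the same day of the month, is 7 May 2012.
7 May 2012 falls on a Monday. The rules make no weekend/holiday allowance, so it remains 7 May 2012.
Applying the 3 months extension: 3 months after 7 May 2012 is 7 August 2012.
7 August 2012 falls on a Tuesday. The rules make no weekend/holiday allowance, so it remains 7 August 2012.
So the filing is due 7 August 2012.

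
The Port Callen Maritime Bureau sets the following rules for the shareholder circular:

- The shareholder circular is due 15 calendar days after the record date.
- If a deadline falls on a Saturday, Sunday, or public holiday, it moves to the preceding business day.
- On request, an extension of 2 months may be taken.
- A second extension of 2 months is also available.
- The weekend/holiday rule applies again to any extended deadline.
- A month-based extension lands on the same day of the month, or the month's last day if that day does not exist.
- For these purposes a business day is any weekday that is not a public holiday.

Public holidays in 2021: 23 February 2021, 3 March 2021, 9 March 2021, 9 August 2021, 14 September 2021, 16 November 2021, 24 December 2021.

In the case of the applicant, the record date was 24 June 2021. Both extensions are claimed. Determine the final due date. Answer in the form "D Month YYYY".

9 November 2021

Adding 15 calendar days to 24 June 2021 gives 9 July 2021.
9 July 2021 (Friday) is already a business day.
Add 2 months to 9 July 2021: 9 September 2021.
Since 9 September 2021 is a Thursday and not a holiday, the date is unchanged.
Applying the 2 months extension: 2 months after 9 September 2021 is 9 November 2021.
9 November 2021 (Tuesday) is already a business day.
Deadline: 9 November 2021.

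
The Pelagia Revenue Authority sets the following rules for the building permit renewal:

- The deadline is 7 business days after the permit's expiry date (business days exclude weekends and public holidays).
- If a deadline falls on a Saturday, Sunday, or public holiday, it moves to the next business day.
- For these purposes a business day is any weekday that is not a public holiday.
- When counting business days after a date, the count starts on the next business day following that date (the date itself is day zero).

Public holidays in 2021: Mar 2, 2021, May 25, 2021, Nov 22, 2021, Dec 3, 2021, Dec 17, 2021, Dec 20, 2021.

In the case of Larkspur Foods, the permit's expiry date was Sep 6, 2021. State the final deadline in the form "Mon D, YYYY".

Sep 15, 2021

Counting 7 business days after Sep 6, 2021 (skipping weekends and listed holidays) reaches Sep 15, 2021.
Sep 15, 2021 falls on a Wednesday, which is a business day, so no adjustment is needed.
The final due date is Sep 15, 2021.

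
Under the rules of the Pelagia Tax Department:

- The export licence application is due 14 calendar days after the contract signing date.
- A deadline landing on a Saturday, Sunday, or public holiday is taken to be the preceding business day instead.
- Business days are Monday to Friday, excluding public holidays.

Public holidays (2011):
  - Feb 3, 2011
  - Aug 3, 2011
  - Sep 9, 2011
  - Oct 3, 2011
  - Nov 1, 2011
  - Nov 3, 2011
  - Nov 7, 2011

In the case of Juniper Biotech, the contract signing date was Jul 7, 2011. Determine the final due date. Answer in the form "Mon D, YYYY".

Jul 21, 2011

Trigger date Jul 7, 2011 + 14 calendar days = Jul 21, 2011.
Jul 21, 2011 is a Thursday and not a listed holiday, so it stands.
So the filing is due Jul 21, 2011.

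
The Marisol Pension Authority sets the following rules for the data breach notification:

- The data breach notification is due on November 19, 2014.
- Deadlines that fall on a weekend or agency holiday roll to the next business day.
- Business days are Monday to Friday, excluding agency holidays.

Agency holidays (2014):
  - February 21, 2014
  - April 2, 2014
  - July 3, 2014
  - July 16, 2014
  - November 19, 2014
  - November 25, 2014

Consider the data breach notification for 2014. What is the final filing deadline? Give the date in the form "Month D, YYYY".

November 20, 2014

Start from the fixed due date, November 19, 2014.
November 19, 2014 falls on a listed holiday. Rolling to the next business day gives November 20, 2014, a Thursday.
Deadline: November 20, 2014.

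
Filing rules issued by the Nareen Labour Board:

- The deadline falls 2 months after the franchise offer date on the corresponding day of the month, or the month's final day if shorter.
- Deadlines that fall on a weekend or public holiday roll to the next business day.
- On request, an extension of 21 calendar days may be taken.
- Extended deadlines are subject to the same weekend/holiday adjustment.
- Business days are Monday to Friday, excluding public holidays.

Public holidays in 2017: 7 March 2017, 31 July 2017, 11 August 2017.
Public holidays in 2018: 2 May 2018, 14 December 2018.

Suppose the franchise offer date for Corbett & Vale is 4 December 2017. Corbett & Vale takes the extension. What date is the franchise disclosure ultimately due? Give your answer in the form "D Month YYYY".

26 February 2018

Moving 2 months forward from 4 December 2017 on the corresponding day gives 4 February 2018.
Because 4 February 2018 is a Sunday, the deadline becomes 5 February 2018 (Monday).
Applying the 21-calendar-day extension: 5 February 2018 + 21 days = 26 February 2018.
Since 26 February 2018 is a Monday and not a holiday, the date is unchanged.
The final due date is 26 February 2018.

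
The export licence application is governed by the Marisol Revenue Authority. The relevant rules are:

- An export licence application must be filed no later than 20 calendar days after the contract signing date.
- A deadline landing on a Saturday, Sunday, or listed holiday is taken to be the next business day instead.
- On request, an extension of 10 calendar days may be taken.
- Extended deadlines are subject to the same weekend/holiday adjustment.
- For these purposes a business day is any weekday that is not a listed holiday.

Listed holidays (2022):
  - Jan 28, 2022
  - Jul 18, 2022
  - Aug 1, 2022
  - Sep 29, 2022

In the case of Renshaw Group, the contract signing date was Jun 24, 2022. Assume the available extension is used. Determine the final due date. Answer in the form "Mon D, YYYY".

Trigger date Jun 24, 2022 + 20 calendar days = Jul 14, 2022.
Jul 14, 2022 (Thursday) is already a business day.
Add the 10 calendar-day extension to Jul 14, 2022: Jul 24, 2022.
Jul 24, 2022 is a Sunday; the next business day is Jul 25, 2022 (Monday).
Deadline: Jul 25, 2022.

Jul 25, 2022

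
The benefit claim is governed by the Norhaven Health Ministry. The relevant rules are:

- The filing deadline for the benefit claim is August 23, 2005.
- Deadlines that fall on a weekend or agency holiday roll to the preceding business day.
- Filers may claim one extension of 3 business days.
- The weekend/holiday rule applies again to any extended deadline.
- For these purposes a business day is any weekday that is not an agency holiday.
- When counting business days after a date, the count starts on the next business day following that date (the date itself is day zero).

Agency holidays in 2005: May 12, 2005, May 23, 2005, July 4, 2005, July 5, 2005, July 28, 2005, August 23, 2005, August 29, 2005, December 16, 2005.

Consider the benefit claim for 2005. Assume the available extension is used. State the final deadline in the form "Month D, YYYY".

The statutory due date is August 23, 2005.
August 23, 2005 falls on a listed holiday. Rolling to the preceding business day gives August 22, 2005, a Monday.
The 3-business-day extension runs from August 22, 2005 to August 26, 2005.
August 26, 2005 falls on a Friday, which is a business day, so no adjustment is needed.
The final due date is August 26, 2005.

August 26, 2005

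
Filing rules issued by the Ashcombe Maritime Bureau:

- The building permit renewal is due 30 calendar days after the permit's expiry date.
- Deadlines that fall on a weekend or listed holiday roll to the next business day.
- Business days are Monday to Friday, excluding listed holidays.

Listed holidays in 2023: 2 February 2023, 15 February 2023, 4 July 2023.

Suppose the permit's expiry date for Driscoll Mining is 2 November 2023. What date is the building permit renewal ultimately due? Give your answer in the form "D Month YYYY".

4 December 2023

Adding 30 calendar days to 2 November 2023 gives 2 December 2023.
2 December 2023 is a Saturday; the next business day is 4 December 2023 (Monday).
Deadline: 4 December 2023.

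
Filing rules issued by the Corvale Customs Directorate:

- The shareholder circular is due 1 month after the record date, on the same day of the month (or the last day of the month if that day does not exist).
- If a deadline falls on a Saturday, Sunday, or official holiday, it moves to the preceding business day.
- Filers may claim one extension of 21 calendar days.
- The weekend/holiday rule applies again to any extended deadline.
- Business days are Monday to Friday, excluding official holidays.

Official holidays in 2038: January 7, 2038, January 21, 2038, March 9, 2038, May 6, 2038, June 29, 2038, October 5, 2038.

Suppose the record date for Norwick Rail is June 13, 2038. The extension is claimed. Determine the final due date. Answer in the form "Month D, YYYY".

1 month from June 13, 2038 is July 13, 2038.
Since July 13, 2038 is a Tuesday and not a holiday, the date is unchanged.
The 21-calendar-day extension moves the deadline from July 13, 2038 to August 3, 2038.
August 3, 2038 is a Tuesday and not a listed holiday, so it stands.
The final due date is August 3, 2038.

August 3, 2038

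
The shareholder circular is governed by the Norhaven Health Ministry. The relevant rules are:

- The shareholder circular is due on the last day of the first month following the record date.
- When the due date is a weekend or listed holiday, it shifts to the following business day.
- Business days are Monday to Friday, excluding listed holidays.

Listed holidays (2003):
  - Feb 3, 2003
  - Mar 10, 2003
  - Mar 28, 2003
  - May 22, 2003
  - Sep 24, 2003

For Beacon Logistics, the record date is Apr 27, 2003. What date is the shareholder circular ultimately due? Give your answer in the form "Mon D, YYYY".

1 month after Apr 27, 2003 falls in May 2003; the last day of that month is May 31, 2003.
May 31, 2003 is a Saturday; the next business day is Jun 2, 2003 (Monday).
Deadline: Jun 2, 2003.

Jun 2, 2003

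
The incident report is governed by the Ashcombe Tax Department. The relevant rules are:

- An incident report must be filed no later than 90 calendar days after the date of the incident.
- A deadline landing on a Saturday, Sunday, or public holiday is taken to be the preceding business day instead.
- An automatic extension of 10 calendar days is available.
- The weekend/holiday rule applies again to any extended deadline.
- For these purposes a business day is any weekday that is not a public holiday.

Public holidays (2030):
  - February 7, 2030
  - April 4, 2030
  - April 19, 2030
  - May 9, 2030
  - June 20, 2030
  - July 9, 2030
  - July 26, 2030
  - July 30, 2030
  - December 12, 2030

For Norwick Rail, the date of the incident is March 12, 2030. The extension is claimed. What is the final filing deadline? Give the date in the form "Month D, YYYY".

June 19, 2030

From March 12, 2030, 90 calendar days later is June 10, 2030.
June 10, 2030 is a Monday and not a listed holiday, so it stands.
With the 10-day extension, June 10, 2030 becomes June 20, 2030.
June 20, 2030 falls on a listed holiday. Rolling to the preceding business day gives June 19, 2030, a Wednesday.
The final due date is June 19, 2030.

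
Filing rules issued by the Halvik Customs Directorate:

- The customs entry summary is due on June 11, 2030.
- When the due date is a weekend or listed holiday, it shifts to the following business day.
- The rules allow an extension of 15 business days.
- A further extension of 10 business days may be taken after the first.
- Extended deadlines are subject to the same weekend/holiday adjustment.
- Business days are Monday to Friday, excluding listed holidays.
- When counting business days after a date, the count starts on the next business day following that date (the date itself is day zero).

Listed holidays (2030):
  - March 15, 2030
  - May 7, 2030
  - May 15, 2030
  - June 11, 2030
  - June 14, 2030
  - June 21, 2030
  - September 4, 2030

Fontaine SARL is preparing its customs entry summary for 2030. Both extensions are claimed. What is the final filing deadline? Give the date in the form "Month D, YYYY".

The stated deadline is June 11, 2030.
June 11, 2030 is a listed holiday, so it moves to the next business day, June 12, 2030 (Wednesday).
Counting 15 further business days from June 12, 2030 reaches July 5, 2030.
July 5, 2030 is a Friday and not a listed holiday, so it stands.
Counting 10 further business days from July 5, 2030 reaches July 19, 2030.
July 19, 2030 (Friday) is already a business day.
The final due date is July 19, 2030.

July 19, 2030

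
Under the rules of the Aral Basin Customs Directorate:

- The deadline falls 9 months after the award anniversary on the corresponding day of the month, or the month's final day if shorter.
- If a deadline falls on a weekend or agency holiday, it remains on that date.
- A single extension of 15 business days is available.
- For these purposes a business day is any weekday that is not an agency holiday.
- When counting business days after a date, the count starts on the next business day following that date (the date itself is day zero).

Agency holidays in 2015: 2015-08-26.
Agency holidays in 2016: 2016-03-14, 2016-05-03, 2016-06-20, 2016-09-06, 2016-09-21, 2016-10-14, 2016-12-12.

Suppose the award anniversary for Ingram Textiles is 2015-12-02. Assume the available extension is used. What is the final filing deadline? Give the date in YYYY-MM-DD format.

2016-09-27

9 months from 2015-12-02 is 2016-09-02.
No adjustment is made for weekends or holidays, so 2016-09-02 stands.
The 15-business-day extension runs from 2016-09-02 to 2016-09-27.
2016-09-27 is a Tuesday; no weekend or holiday adjustment applies.
Final deadline: 2016-09-27.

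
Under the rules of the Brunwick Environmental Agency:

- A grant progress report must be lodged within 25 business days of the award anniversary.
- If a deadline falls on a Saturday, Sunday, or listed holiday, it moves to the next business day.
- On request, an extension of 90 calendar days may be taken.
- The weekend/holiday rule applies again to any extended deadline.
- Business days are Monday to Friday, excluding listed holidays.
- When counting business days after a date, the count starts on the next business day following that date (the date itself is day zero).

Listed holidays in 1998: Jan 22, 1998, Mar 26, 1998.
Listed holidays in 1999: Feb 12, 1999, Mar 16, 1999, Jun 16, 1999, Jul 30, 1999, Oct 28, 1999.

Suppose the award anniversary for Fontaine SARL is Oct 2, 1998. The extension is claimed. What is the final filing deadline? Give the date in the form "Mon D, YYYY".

Starting the day after Oct 2, 1998 and counting 25 business days lands on Nov 6, 1998.
Since Nov 6, 1998 is a Friday and not a holiday, the date is unchanged.
With the 90-day extension, Nov 6, 1998 becomes Feb 4, 1999.
Since Feb 4, 1999 is a Thursday and not a holiday, the date is unchanged.
The final due date is Feb 4, 1999.

Feb 4, 1999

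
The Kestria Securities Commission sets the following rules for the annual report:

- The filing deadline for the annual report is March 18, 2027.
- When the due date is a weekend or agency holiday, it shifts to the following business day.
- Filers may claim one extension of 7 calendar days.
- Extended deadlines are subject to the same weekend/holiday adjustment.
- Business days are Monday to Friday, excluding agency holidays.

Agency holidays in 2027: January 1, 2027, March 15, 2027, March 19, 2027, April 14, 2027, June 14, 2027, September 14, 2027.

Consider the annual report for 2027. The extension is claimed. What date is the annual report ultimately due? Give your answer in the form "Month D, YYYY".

March 25, 2027

The stated deadline is March 18, 2027.
Since March 18, 2027 is a Thursday and not a holiday, the date is unchanged.
With the 7-day extension, March 18, 2027 becomes March 25, 2027.
March 25, 2027 falls on a Thursday, which is a business day, so no adjustment is needed.
The final due date is March 25, 2027.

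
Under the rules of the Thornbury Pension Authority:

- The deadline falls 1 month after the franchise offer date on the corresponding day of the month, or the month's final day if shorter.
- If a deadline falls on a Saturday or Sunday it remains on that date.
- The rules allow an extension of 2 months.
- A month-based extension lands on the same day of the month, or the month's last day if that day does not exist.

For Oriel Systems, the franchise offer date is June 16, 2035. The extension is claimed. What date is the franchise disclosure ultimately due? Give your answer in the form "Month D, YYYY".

September 16, 2035

Moving 1 month forward from June 16, 2035 on the corresponding day gives July 16, 2035.
July 16, 2035 is a Monday; no weekend or holiday adjustment applies.
Applying the 2 months extension: 2 months after July 16, 2035 is September 16, 2035.
September 16, 2035 is a Sunday; no weekend or holiday adjustment applies.
The final due date is September 16, 2035.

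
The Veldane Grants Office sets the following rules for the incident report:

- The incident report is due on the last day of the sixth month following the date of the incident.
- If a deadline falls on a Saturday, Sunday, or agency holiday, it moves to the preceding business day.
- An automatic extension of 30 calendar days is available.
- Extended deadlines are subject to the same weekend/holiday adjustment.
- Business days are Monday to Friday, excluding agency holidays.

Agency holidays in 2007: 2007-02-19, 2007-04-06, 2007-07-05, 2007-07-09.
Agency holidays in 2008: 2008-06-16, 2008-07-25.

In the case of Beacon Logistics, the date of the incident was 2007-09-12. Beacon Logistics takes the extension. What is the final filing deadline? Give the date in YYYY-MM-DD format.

2008-04-30

6 months after 2007-09-12 falls in March 2008; the last day of that month is 2008-03-31.
2008-03-31 is a Monday and not a listed holiday, so it stands.
The 30-calendar-day extension moves the deadline from 2008-03-31 to 2008-04-30.
2008-04-30 falls on a Wednesday, which is a business day, so no adjustment is needed.
So the filing is due 2008-04-30.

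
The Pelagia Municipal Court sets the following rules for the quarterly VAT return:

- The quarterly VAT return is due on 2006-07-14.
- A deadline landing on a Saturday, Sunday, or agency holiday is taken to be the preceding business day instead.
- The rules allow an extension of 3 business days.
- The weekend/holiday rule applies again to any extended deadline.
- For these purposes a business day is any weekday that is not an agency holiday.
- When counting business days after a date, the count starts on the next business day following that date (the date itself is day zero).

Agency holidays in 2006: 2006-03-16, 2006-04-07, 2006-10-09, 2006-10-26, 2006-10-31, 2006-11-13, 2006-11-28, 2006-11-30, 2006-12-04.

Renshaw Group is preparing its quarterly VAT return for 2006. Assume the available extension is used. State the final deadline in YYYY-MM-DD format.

2006-07-19

Start from the fixed due date, 2006-07-14.
2006-07-14 (Friday) is already a business day.
Applying the 3-business-day extension: 3 business days after 2006-07-14 is 2006-07-19.
2006-07-19 (Wednesday) is already a business day.
Final deadline: 2006-07-19.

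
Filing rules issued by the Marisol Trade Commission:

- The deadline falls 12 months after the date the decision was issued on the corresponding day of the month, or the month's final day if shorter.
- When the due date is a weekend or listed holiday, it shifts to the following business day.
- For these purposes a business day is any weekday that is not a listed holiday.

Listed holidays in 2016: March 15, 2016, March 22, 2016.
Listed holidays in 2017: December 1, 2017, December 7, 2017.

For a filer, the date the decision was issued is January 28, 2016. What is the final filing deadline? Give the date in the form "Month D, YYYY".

January 30, 2017

12 months after January 28, 2016, on the same day of the month, is January 28, 2017.
Because January 28, 2017 is a Saturday, the deadline becomes January 30, 2017 (Monday).
The final due date is January 30, 2017.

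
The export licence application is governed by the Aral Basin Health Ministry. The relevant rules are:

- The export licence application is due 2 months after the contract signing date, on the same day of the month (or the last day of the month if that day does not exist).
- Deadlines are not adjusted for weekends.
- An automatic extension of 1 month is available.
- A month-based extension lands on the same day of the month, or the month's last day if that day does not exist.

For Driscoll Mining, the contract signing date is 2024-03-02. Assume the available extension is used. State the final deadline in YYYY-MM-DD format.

2 months after 2024-03-02, on the same day of the month, is 2024-05-02.
2024-05-02 falls on a Thursday. The rules make no weekend/holiday allowance, so it remains 2024-05-02.
Applying the 1 month extension: 1 month after 2024-05-02 is 2024-06-02.
No adjustment is made for weekends or holidays, so 2024-06-02 stands.
Deadline: 2024-06-02.

2024-06-02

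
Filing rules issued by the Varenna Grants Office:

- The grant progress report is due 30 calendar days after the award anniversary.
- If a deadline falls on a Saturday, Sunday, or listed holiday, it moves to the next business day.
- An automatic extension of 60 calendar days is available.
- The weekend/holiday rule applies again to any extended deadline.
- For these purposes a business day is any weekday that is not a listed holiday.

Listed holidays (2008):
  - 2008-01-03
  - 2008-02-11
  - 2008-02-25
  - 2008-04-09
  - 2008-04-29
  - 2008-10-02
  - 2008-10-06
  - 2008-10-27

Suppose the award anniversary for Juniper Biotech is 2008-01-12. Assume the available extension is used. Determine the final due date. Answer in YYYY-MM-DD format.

Trigger date 2008-01-12 + 30 calendar days = 2008-02-11.
2008-02-11 is a listed holiday; the next business day is 2008-02-12 (Tuesday).
The 60-calendar-day extension moves the deadline from 2008-02-12 to 2008-04-12.
2008-04-12 falls on a Saturday. Rolling to the next business day gives 2008-04-14, a Monday.
Final deadline: 2008-04-14.

2008-04-14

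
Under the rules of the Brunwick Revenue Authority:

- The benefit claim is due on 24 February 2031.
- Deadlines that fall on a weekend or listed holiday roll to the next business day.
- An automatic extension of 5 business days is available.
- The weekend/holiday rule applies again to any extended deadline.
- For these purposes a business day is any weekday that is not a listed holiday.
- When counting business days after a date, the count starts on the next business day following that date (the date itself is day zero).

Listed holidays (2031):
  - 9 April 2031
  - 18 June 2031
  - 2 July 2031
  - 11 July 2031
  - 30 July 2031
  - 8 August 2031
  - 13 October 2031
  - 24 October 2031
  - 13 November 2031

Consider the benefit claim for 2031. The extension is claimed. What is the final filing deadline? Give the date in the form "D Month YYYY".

Start from the fixed due date, 24 February 2031.
24 February 2031 (Monday) is already a business day.
Applying the 5-business-day extension: 5 business days after 24 February 2031 is 3 March 2031.
3 March 2031 (Monday) is already a business day.
Final deadline: 3 March 2031.

3 March 2031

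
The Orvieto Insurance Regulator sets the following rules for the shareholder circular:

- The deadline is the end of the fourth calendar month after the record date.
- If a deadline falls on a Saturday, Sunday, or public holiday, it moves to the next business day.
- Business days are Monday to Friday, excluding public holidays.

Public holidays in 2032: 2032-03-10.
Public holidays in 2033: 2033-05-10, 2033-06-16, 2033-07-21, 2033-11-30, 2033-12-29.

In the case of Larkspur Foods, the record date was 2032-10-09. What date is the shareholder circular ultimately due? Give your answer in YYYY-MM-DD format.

2033-02-28

The fourth month after 2032-10-09 is February 2033, whose last day is 2033-02-28.
2033-02-28 (Monday) is already a business day.
Final deadline: 2033-02-28.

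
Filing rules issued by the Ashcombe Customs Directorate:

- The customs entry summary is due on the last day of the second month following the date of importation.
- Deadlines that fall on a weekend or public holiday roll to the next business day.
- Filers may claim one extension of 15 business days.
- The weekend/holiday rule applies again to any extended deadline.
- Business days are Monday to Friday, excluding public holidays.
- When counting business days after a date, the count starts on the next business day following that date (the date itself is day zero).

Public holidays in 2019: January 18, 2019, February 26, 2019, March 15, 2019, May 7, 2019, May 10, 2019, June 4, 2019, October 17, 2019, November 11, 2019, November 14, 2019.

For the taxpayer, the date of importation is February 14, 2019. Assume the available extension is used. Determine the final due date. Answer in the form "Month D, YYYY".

2 months after February 14, 2019 falls in April 2019; the last day of that month is April 30, 2019.
Since April 30, 2019 is a Tuesday and not a holiday, the date is unchanged.
Counting 15 further business days from April 30, 2019 reaches May 23, 2019.
May 23, 2019 (Thursday) is already a business day.
Deadline: May 23, 2019.

May 23, 2019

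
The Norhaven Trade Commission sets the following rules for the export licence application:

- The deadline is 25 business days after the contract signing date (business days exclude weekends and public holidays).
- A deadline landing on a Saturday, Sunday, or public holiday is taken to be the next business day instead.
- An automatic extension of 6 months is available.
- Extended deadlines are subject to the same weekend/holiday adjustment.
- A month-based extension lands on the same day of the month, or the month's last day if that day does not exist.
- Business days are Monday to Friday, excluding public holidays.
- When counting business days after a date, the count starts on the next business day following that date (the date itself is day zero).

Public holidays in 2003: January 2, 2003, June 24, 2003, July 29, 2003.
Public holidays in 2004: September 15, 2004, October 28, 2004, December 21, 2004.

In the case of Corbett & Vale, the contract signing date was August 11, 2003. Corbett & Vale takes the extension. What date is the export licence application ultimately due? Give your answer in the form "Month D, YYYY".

Starting the day after August 11, 2003 and counting 25 business days lands on September 15, 2003.
September 15, 2003 is a Monday and not a listed holiday, so it stands.
The 6 months extension carries September 15, 2003 to March 15, 2004.
March 15, 2004 is a Monday and not a listed holiday, so it stands.
The final due date is March 15, 2004.

March 15, 2004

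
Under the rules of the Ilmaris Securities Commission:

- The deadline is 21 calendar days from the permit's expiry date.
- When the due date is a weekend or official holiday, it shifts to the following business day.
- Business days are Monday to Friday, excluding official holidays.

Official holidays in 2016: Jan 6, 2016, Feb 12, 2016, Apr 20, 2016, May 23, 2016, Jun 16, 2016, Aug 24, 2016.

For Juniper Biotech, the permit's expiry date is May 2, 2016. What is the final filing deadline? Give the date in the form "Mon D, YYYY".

May 24, 2016

Adding 21 calendar days to May 2, 2016 gives May 23, 2016.
May 23, 2016 is a listed holiday; the next business day is May 24, 2016 (Tuesday).
So the filing is due May 24, 2016.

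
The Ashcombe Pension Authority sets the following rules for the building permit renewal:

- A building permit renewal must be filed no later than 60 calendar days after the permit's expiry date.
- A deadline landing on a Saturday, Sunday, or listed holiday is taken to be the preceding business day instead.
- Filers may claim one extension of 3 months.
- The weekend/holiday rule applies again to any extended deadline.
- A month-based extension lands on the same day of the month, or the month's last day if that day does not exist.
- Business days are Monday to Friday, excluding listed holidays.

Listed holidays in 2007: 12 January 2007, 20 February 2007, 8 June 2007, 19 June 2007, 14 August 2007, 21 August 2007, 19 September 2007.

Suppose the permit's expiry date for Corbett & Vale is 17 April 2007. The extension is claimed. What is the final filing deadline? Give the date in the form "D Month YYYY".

Trigger date 17 April 2007 + 60 calendar days = 16 June 2007.
16 June 2007 falls on a Saturday. Rolling to the preceding business day gives 15 June 2007, a Friday.
Add 3 months to 15 June 2007: 15 September 2007.
Because 15 September 2007 is a Saturday, the deadline becomes 14 September 2007 (Friday).
Final deadline: 14 September 2007.

14 September 2007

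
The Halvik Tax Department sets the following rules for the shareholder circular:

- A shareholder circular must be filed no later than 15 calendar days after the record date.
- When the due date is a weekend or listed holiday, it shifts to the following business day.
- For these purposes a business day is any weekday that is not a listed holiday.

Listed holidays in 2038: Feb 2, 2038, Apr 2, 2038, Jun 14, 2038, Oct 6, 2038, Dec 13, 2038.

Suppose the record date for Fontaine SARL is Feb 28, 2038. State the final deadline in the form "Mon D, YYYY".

Mar 15, 2038

Adding 15 calendar days to Feb 28, 2038 gives Mar 15, 2038.
Since Mar 15, 2038 is a Monday and not a holiday, the date is unchanged.
So the filing is due Mar 15, 2038.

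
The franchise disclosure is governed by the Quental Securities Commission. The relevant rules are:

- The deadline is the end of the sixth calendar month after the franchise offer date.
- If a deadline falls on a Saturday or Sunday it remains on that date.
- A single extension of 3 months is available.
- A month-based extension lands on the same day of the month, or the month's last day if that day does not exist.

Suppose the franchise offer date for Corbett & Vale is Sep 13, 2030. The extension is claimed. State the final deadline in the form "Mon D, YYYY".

6 months after Sep 13, 2030 is March 2031; that month ends on Mar 31, 2031.
Mar 31, 2031 falls on a Monday. The rules make no weekend/holiday allowance, so it remains Mar 31, 2031.
The 3 months extension carries Mar 31, 2031 to Jun 30, 2031 (day 31 does not exist in June, so the month's last day is used).
Jun 30, 2031 falls on a Monday. The rules make no weekend/holiday allowance, so it remains Jun 30, 2031.
Final deadline: Jun 30, 2031.

Jun 30, 2031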